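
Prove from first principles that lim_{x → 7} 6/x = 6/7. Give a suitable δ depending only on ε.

δ = min(7/2, (49/12)ε)

Let ε > 0 be given. We seek δ > 0 such that 0 < |x − 7| < δ implies |6/x − (6/7)| < ε.
|6/x − (6/7)| = 6·|7 − x|/(7·|x|) = 6|x − 7|/(7|x|).
Require δ ≤ 7/2 so that |x| > 7 − 7/2 = 7/2, hence 7|x| > 49/2.
Then |6/x − (6/7)| < 6|x − 7|/(49/2), which is < ε when |x − 7| < (49/12)ε.
Take δ = min(7/2, (49/12)ε). Then 0 < |x − 7| < δ gives both |x − 7| < 7/2 and |x − 7| < (49/12)ε, so |6/x − (6/7)| < ε.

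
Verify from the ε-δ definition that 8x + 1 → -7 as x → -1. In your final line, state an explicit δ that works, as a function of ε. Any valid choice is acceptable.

Suppose ε > 0. We need δ > 0 so that 0 < |x + 1| < δ implies |(8x + 1) + 7| < ε.
Since (8x + 1) + 7 = 8(x + 1), we have |(8x + 1) + 7| = 8|x + 1|.
Thus it suffices that |x + 1| < ε/8.
Take δ = ε/8. If 0 < |x + 1| < δ then |(8x + 1) + 7| = 8|x + 1| < 8·(ε/8) = ε.

δ = ε/8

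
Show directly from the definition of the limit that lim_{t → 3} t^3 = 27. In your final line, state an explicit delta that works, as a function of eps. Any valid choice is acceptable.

Let eps > 0. We seek delta > 0 with 0 < |t − 3| < delta ⇒ |t^3 − 27| < eps.
Factor: t^3 − 27 = (t − 3)(t^2 + 3t + 9), so |t^3 − 27| = |t − 3|·|t^2 + 3t + 9|.
Restrict delta ≤ 2. Then |t − 3| < 2 gives |t| < 5, so by the triangle inequality |t^2 + 3t + 9| ≤ 5^2 + 3·5 + 9 = 49.
Hence |t^3 − 27| ≤ 49|t − 3|, which is < eps once |t − 3| < eps/49.
Take delta = min(2, eps/49). If 0 < |t − 3| < delta then both bounds hold and |t^3 − 27| ≤ 49|t − 3| < 49·(eps/49) = eps.

delta = min(2, eps/49)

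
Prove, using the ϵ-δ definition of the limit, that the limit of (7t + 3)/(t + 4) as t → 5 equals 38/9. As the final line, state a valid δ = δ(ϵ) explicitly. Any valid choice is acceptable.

δ = min(9/2, (81/50)ϵ)

Let ϵ > 0. We want δ > 0 with 0 < |t − 5| < δ ⇒ |(7t + 3)/(t + 4) − (38/9)| < ϵ.
Combining over a common denominator, (7t + 3)/(t + 4) − (38/9) = [(7t + 3)·9 − 38·(t + 4)] / [9·(t + 4)] = 25(t − 5) / (9(t + 4)).
So |(7t + 3)/(t + 4) − (38/9)| = 25|t − 5| / (9·|t + 4|).
Restrict δ ≤ 9/2. Then |t − 5| < 9/2 gives |t + 4| = |(t − 5) + 9| ≥ 9 − 9/2 = 9/2.
Hence |(7t + 3)/(t + 4) − (38/9)| < 25|t − 5|/(9·(9/2)) = (50/81)|t − 5|, which is < ϵ once |t − 5| < (81/50)ϵ.
Take δ = min(9/2, (81/50)ϵ). Then 0 < |t − 5| < δ forces both bounds, so |(7t + 3)/(t + 4) − (38/9)| < ϵ.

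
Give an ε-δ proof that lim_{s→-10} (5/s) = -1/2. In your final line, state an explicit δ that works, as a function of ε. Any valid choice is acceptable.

Let ε > 0 be given. We seek δ > 0 such that 0 < |s + 10| < δ implies |5/s + 1/2| < ε.
|5/s + 1/2| = 5·|-10 − s|/(10·|s|) = 5|s + 10|/(10|s|).
Restrict δ ≤ 5. Then |s + 10| < 5 gives |s| > 5, so 10|s| > 50.
Then |5/s + 1/2| < 5|s + 10|/50, which is < ε when |s + 10| < 10ε.
Take δ = min(5, 10ε). Then 0 < |s + 10| < δ gives both |s + 10| < 5 and |s + 10| < 10ε, so |5/s + 1/2| < ε.

δ = min(5, 10ε)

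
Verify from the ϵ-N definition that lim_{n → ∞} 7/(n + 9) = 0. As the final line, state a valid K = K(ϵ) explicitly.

Let ϵ > 0. For n ≥ 1, |7/(n + 9) − 0| = 7/(n + 9) ≤ 7/n.
We need 7/n < ϵ, i.e. n > 7/ϵ.
Take K = 7/ϵ. If n > K then |7/(n + 9)| ≤ 7/n < ϵ.

K = 7/ϵ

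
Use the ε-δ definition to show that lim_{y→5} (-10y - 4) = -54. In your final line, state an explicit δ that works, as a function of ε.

Let ε > 0. We need δ > 0 so that 0 < |y − 5| < δ implies |(-10y - 4) + 54| < ε.
Since (-10y - 4) + 54 = -10(y − 5), we have |(-10y - 4) + 54| = 10|y − 5|.
Thus it suffices that |y − 5| < ε/10.
Take δ = ε/10. If 0 < |y − 5| < δ then |(-10y - 4) + 54| = 10|y − 5| < 10·(ε/10) = ε.

δ = ε/10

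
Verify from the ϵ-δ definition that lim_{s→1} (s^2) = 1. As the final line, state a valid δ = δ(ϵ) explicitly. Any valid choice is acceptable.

Suppose ϵ > 0. We seek δ > 0 with 0 < |s − 1| < δ ⇒ |s^2 − 1| < ϵ.
Factor: s^2 − 1 = (s − 1)(s + 1), so |s^2 − 1| = |s − 1|·|s + 1|.
Restrict δ ≤ 1. Then |s − 1| < 1 gives |s| < 2, so by the triangle inequality |s + 1| ≤ 2 + 1 = 3.
Hence |s^2 − 1| ≤ 3|s − 1|, which is < ϵ once |s − 1| < ϵ/3.
Take δ = min(1, ϵ/3). If 0 < |s − 1| < δ then both bounds hold and |s^2 − 1| ≤ 3|s − 1| < 3·(ϵ/3) = ϵ.

δ = min(1, ϵ/3)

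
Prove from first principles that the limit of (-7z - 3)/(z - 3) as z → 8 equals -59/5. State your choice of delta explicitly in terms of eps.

delta = min(5/2, (25/48)eps)

Fix eps > 0. We want delta > 0 with 0 < |z − 8| < delta ⇒ |(-7z - 3)/(z - 3) + 59/5| < eps.
Combining over a common denominator, (-7z - 3)/(z - 3) + 59/5 = [(-7z - 3)·5 − (-59)·(z - 3)] / [5·(z - 3)] = 24(z − 8) / (5(z - 3)).
So |(-7z - 3)/(z - 3) + 59/5| = 24|z − 8| / (5·|z − 3|).
Require delta ≤ 5/2, so |z − 3| ≥ |5| − |z − 8| > 5 − 5/2 = 5/2.
Hence |(-7z - 3)/(z - 3) + 59/5| < 24|z − 8|/(5·(5/2)) = (48/25)|z − 8|, which is < eps once |z − 8| < (25/48)eps.
Take delta = min(5/2, (25/48)eps). Then 0 < |z − 8| < delta forces both bounds, so |(-7z - 3)/(z - 3) + 59/5| < eps.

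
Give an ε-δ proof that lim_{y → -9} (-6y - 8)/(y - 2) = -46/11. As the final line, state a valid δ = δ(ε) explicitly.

Let ε > 0 be given. We want δ > 0 with 0 < |y + 9| < δ ⇒ |(-6y - 8)/(y - 2) + 46/11| < ε.
Combining over a common denominator, (-6y - 8)/(y - 2) + 46/11 = [(-6y - 8)·(-11) − 46·(y - 2)] / [(-11)·(y - 2)] = 20(y + 9) / ((-11)(y - 2)).
So |(-6y - 8)/(y - 2) + 46/11| = 20|y + 9| / (11·|y − 2|).
Require δ ≤ 11/2, so |y − 2| ≥ |-11| − |y + 9| > 11 − 11/2 = 11/2.
Hence |(-6y - 8)/(y - 2) + 46/11| < 20|y + 9|/(11·(11/2)) = (40/121)|y + 9|, which is < ε once |y + 9| < (121/40)ε.
Take δ = min(11/2, (121/40)ε). Then 0 < |y + 9| < δ forces both bounds, so |(-6y - 8)/(y - 2) + 46/11| < ε.

δ = min(11/2, (121/40)ε)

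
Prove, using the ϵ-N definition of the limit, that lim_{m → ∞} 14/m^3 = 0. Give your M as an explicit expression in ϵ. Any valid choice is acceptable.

M = (14/ϵ)^{1/3}

Fix ϵ > 0. For m ≥ 1, |14/m^3 − 0| = 14/m^3.
14/m^3 < ϵ ⇔ m^3 > 14/ϵ ⇔ m > (14/ϵ)^{1/3}.
Take M = (14/ϵ)^{1/3}. Then m > M implies 14/m^3 < ϵ.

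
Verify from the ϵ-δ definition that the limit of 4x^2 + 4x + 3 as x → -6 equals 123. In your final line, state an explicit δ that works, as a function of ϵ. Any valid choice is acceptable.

Suppose ϵ > 0. We want δ > 0 such that 0 < |x + 6| < δ implies |(4x^2 + 4x + 3) − 123| < ϵ.
(4x^2 + 4x + 3) − 123 = 4x^2 + 4x - 120 = (x + 6)(4x - 20).
So |(4x^2 + 4x + 3) − 123| = |x + 6|·|4x - 20|.
Assume first that |x + 6| < 2, so |x| < 8. Then |4x - 20| ≤ 4·8 + 20 = 52.
Hence |(4x^2 + 4x + 3) − 123| ≤ 52|x + 6| < ϵ provided |x + 6| < ϵ/52.
Take δ = min(2, ϵ/52). Then 0 < |x + 6| < δ gives both |x + 6| < 2 and |x + 6| < ϵ/52, so |(4x^2 + 4x + 3) − 123| < ϵ.

δ = min(2, ϵ/52)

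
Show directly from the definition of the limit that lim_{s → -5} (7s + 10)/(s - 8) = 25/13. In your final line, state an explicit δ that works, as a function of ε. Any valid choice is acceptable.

Suppose ε > 0. We want δ > 0 with 0 < |s + 5| < δ ⇒ |(7s + 10)/(s - 8) − (25/13)| < ε.
Combining over a common denominator, (7s + 10)/(s - 8) − (25/13) = [(7s + 10)·(-13) − (-25)·(s - 8)] / [(-13)·(s - 8)] = -66(s + 5) / ((-13)(s - 8)).
So |(7s + 10)/(s - 8) − (25/13)| = 66|s + 5| / (13·|s − 8|).
Restrict δ ≤ 13/2. Then |s + 5| < 13/2 gives |s − 8| = |(s + 5) + (-13)| ≥ 13 − 13/2 = 13/2.
Hence |(7s + 10)/(s - 8) − (25/13)| < 66|s + 5|/(13·(13/2)) = (132/169)|s + 5|, which is < ε once |s + 5| < (169/132)ε.
Take δ = min(13/2, (169/132)ε). Then 0 < |s + 5| < δ forces both bounds, so |(7s + 10)/(s - 8) − (25/13)| < ε.

δ = min(13/2, (169/132)ε)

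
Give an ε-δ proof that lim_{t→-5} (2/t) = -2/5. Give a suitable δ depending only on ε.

δ = min(5/2, (25/4)ε)

Let ε > 0. We seek δ > 0 such that 0 < |t + 5| < δ implies |2/t + 2/5| < ε.
|2/t + 2/5| = 2·|-5 − t|/(5·|t|) = 2|t + 5|/(5|t|).
Require δ ≤ 5/2 so that |t| > 5 − 5/2 = 5/2, hence 5|t| > 25/2.
Then |2/t + 2/5| < 2|t + 5|/(25/2), which is < ε when |t + 5| < (25/4)ε.
Take δ = min(5/2, (25/4)ε). Then 0 < |t + 5| < δ gives both |t + 5| < 5/2 and |t + 5| < (25/4)ε, so |2/t + 2/5| < ε.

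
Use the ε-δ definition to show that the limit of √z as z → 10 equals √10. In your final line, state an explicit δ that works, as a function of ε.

δ = min(10, √10·ε)

Let ε > 0 be given. We want δ > 0 such that 0 < |z − 10| < δ implies |√z − √10| < ε.
Rationalise: √z − √10 = (z − 10)/(√z + √10), so |√z − √10| = |z − 10|/(√z + √10).
Restrict δ ≤ 10 so that |z − 10| < 10 forces z > 0, and then √z + √10 > √10.
Hence |√z − √10| < |z − 10|/√10, which is < ε once |z − 10| < √10·ε.
Take δ = min(10, √10·ε). If 0 < |z − 10| < δ then z > 0 and |√z − √10| < |z − 10|/√10 < ε.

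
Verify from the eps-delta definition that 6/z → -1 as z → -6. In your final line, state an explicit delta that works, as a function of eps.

Let eps > 0. We seek delta > 0 such that 0 < |z + 6| < delta implies |6/z + 1| < eps.
|6/z + 1| = 6·|-6 − z|/(6·|z|) = 6|z + 6|/(6|z|).
Restrict delta ≤ 3. Then |z + 6| < 3 gives |z| > 3, so 6|z| > 18.
Then |6/z + 1| < 6|z + 6|/18, which is < eps when |z + 6| < 3eps.
Take delta = min(3, 3eps). Then 0 < |z + 6| < delta gives both |z + 6| < 3 and |z + 6| < 3eps, so |6/z + 1| < eps.

delta = min(3, 3eps)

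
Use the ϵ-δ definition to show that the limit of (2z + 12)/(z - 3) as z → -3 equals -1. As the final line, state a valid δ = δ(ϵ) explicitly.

Suppose ϵ > 0. We want δ > 0 with 0 < |z + 3| < δ ⇒ |(2z + 12)/(z - 3) + 1| < ϵ.
Combining over a common denominator, (2z + 12)/(z - 3) + 1 = [(2z + 12)·(-6) − 6·(z - 3)] / [(-6)·(z - 3)] = -18(z + 3) / ((-6)(z - 3)).
So |(2z + 12)/(z - 3) + 1| = 18|z + 3| / (6·|z − 3|).
Require δ ≤ 3, so |z − 3| ≥ |-6| − |z + 3| > 6 − 3 = 3.
Hence |(2z + 12)/(z - 3) + 1| < 18|z + 3|/(6·3) = |z + 3|, which is < ϵ once |z + 3| < ϵ.
Take δ = min(3, ϵ). Then 0 < |z + 3| < δ forces both bounds, so |(2z + 12)/(z - 3) + 1| < ϵ.

δ = min(3, ϵ)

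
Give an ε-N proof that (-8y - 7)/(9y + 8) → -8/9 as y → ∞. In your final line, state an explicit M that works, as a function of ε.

M = (1/81)/ε

Fix ε > 0. We seek M > 0 such that y > M implies |(-8y - 7)/(9y + 8) + 8/9| < ε.
(-8y - 7)/(9y + 8) + 8/9 = (9(-8y - 7) − (-8)(9y + 8)) / (9(9y + 8)) = 1/(9(9y + 8)).
For y > 0 we have 9y + 8 > 9y, so |(-8y - 7)/(9y + 8) + 8/9| = 1/(9(9y + 8)) < 1/(9·9y) = (1/81)/y.
Thus |(-8y - 7)/(9y + 8) + 8/9| < ε whenever y > (1/81)/ε.
Take M = (1/81)/ε. If y > M then |(-8y - 7)/(9y + 8) + 8/9| < (1/81)/y < ε.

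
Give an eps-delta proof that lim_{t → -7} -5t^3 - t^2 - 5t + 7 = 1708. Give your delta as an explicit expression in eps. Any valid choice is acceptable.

Let eps > 0. We want delta > 0 such that 0 < |t + 7| < delta implies |(-5t^3 - t^2 - 5t + 7) − 1708| < eps.
(-5t^3 - t^2 - 5t + 7) − 1708 = -5t^3 - t^2 - 5t - 1701 = (t + 7)(-5t^2 + 34t - 243).
So |(-5t^3 - t^2 - 5t + 7) − 1708| = |t + 7|·|-5t^2 + 34t - 243|.
Require delta ≤ 2. Then |t + 7| < 2 gives |t| < 9, and by the triangle inequality |-5t^2 + 34t - 243| ≤ 5·9^2 + 34·9 + 243 = 954.
Hence |(-5t^3 - t^2 - 5t + 7) − 1708| ≤ 954|t + 7| < eps provided |t + 7| < eps/954.
Choosing delta = min(2, eps/954) ensures both conditions, hence |(-5t^3 - t^2 - 5t + 7) − 1708| < eps.

delta = min(2, eps/954)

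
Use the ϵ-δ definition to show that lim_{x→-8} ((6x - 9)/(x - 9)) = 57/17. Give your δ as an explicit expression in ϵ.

Suppose ϵ > 0. We want δ > 0 with 0 < |x + 8| < δ ⇒ |(6x - 9)/(x - 9) − (57/17)| < ϵ.
Combining over a common denominator, (6x - 9)/(x - 9) − (57/17) = [(6x - 9)·(-17) − (-57)·(x - 9)] / [(-17)·(x - 9)] = -45(x + 8) / ((-17)(x - 9)).
So |(6x - 9)/(x - 9) − (57/17)| = 45|x + 8| / (17·|x − 9|).
Require δ ≤ 17/2, so |x − 9| ≥ |-17| − |x + 8| > 17 − 17/2 = 17/2.
Hence |(6x - 9)/(x - 9) − (57/17)| < 45|x + 8|/(17·(17/2)) = (90/289)|x + 8|, which is < ϵ once |x + 8| < (289/90)ϵ.
Take δ = min(17/2, (289/90)ϵ). Then 0 < |x + 8| < δ forces both bounds, so |(6x - 9)/(x - 9) − (57/17)| < ϵ.

δ = min(17/2, (289/90)ϵ)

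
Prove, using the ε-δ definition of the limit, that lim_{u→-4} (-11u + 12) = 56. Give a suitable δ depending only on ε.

Let ε > 0. We need δ > 0 so that 0 < |u + 4| < δ implies |(-11u + 12) − 56| < ε.
|(-11u + 12) − 56| = |-11u - 44| = 11|u + 4|.
Thus it suffices that |u + 4| < ε/11.
Take δ = ε/11. If 0 < |u + 4| < δ then |(-11u + 12) − 56| = 11|u + 4| < 11·(ε/11) = ε.

δ = ε/11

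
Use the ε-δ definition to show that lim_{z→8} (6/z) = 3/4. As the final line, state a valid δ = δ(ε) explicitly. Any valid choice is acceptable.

Fix ε > 0. We seek δ > 0 such that 0 < |z − 8| < δ implies |6/z − (3/4)| < ε.
|6/z − (3/4)| = 6·|8 − z|/(8·|z|) = 6|z − 8|/(8|z|).
Restrict δ ≤ 4. Then |z − 8| < 4 gives |z| > 4, so 8|z| > 32.
Then |6/z − (3/4)| < 6|z − 8|/32, which is < ε when |z − 8| < (16/3)ε.
Take δ = min(4, (16/3)ε). Then 0 < |z − 8| < δ gives both |z − 8| < 4 and |z − 8| < (16/3)ε, so |6/z − (3/4)| < ε.

δ = min(4, (16/3)ε)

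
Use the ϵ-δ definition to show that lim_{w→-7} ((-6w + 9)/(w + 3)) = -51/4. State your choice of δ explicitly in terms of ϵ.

δ = min(2, (8/27)ϵ)

Fix ϵ > 0. We want δ > 0 with 0 < |w + 7| < δ ⇒ |(-6w + 9)/(w + 3) + 51/4| < ϵ.
Combining over a common denominator, (-6w + 9)/(w + 3) + 51/4 = [(-6w + 9)·(-4) − 51·(w + 3)] / [(-4)·(w + 3)] = -27(w + 7) / ((-4)(w + 3)).
So |(-6w + 9)/(w + 3) + 51/4| = 27|w + 7| / (4·|w + 3|).
Require δ ≤ 2, so |w + 3| ≥ |-4| − |w + 7| > 4 − 2 = 2.
Hence |(-6w + 9)/(w + 3) + 51/4| < 27|w + 7|/(4·2) = (27/8)|w + 7|, which is < ϵ once |w + 7| < (8/27)ϵ.
Take δ = min(2, (8/27)ϵ). Then 0 < |w + 7| < δ forces both bounds, so |(-6w + 9)/(w + 3) + 51/4| < ϵ.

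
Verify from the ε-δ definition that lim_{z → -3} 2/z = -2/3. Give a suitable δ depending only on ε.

Let ε > 0. We seek δ > 0 such that 0 < |z + 3| < δ implies |2/z + 2/3| < ε.
|2/z + 2/3| = 2·|-3 − z|/(3·|z|) = 2|z + 3|/(3|z|).
Require δ ≤ 3/2 so that |z| > 3 − 3/2 = 3/2, hence 3|z| > 9/2.
Then |2/z + 2/3| < 2|z + 3|/(9/2), which is < ε when |z + 3| < (9/4)ε.
Take δ = min(3/2, (9/4)ε). Then 0 < |z + 3| < δ gives both |z + 3| < 3/2 and |z + 3| < (9/4)ε, so |2/z + 2/3| < ε.

δ = min(3/2, (9/4)ε)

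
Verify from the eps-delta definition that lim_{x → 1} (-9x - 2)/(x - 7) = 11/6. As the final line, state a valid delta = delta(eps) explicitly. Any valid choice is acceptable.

delta = min(3, (18/65)eps)

Fix eps > 0. We want delta > 0 with 0 < |x − 1| < delta ⇒ |(-9x - 2)/(x - 7) − (11/6)| < eps.
Combining over a common denominator, (-9x - 2)/(x - 7) − (11/6) = [(-9x - 2)·(-6) − (-11)·(x - 7)] / [(-6)·(x - 7)] = 65(x − 1) / ((-6)(x - 7)).
So |(-9x - 2)/(x - 7) − (11/6)| = 65|x − 1| / (6·|x − 7|).
Restrict delta ≤ 3. Then |x − 1| < 3 gives |x − 7| = |(x − 1) + (-6)| ≥ 6 − 3 = 3.
Hence |(-9x - 2)/(x - 7) − (11/6)| < 65|x − 1|/(6·3) = (65/18)|x − 1|, which is < eps once |x − 1| < (18/65)eps.
Take delta = min(3, (18/65)eps). Then 0 < |x − 1| < delta forces both bounds, so |(-9x - 2)/(x - 7) − (11/6)| < eps.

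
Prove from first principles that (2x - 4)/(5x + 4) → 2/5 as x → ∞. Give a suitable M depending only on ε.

Let ε > 0. We seek M > 0 such that x > M implies |(2x - 4)/(5x + 4) − (2/5)| < ε.
(2x - 4)/(5x + 4) − (2/5) = (5(2x - 4) − 2(5x + 4)) / (5(5x + 4)) = -28/(5(5x + 4)).
For x > 0 we have 5x + 4 > 5x, so |(2x - 4)/(5x + 4) − (2/5)| = 28/(5(5x + 4)) < 28/(5·5x) = (28/25)/x.
Thus |(2x - 4)/(5x + 4) − (2/5)| < ε whenever x > (28/25)/ε.
Take M = (28/25)/ε. If x > M then |(2x - 4)/(5x + 4) − (2/5)| < (28/25)/x < ε.

M = (28/25)/ε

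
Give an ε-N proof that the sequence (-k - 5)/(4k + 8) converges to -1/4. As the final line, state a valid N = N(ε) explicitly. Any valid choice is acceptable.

N = (3/4)/ε

Let ε > 0. For k ≥ 1, |(-k - 5)/(4k + 8) + 1/4| = |-12|/(4(4k + 8)) = 12/(4(4k + 8)).
Since 4k + 8 ≥ 4k for k ≥ 1, this is ≤ 12/(4·4k) = (3/4)/k.
So |(-k - 5)/(4k + 8) + 1/4| < ε whenever k > (3/4)/ε.
Take N = (3/4)/ε. If k > N then |(-k - 5)/(4k + 8) + 1/4| ≤ (3/4)/k < ε.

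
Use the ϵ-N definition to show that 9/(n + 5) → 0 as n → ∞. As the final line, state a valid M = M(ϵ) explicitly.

M = 9/ϵ

Suppose ϵ > 0. For n ≥ 1, |9/(n + 5) − 0| = 9/(n + 5) ≤ 9/n.
We need 9/n < ϵ, i.e. n > 9/ϵ.
Take M = 9/ϵ. If n > M then |9/(n + 5)| ≤ 9/n < ϵ.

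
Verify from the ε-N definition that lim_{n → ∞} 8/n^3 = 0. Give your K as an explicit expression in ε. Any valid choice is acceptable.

Suppose ε > 0. For n ≥ 1, |8/n^3 − 0| = 8/n^3.
8/n^3 < ε ⇔ n^3 > 8/ε ⇔ n > (8/ε)^{1/3}.
Take K = (8/ε)^{1/3}. Then n > K implies 8/n^3 < ε.

K = (8/ε)^{1/3}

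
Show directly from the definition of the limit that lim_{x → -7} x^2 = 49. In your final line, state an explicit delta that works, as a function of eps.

delta = min(1, eps/15)

Fix eps > 0. We seek delta > 0 with 0 < |x + 7| < delta ⇒ |x^2 − 49| < eps.
Factor: x^2 − 49 = (x + 7)(x - 7), so |x^2 − 49| = |x + 7|·|x - 7|.
Restrict delta ≤ 1. Then |x + 7| < 1 gives |x| < 8, so by the triangle inequality |x - 7| ≤ 8 + 7 = 15.
Hence |x^2 − 49| ≤ 15|x + 7|, which is < eps once |x + 7| < eps/15.
Take delta = min(1, eps/15). If 0 < |x + 7| < delta then both bounds hold and |x^2 − 49| ≤ 15|x + 7| < 15·(eps/15) = eps.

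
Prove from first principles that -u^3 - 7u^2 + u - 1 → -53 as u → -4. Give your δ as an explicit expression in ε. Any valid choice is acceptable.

Let ε > 0 be given. We want δ > 0 such that 0 < |u + 4| < δ implies |(-u^3 - 7u^2 + u - 1) + 53| < ε.
(-u^3 - 7u^2 + u - 1) + 53 = -u^3 - 7u^2 + u + 52 = (u + 4)(-u^2 - 3u + 13).
So |(-u^3 - 7u^2 + u - 1) + 53| = |u + 4|·|-u^2 - 3u + 13|.
Assume first that |u + 4| < 2, so |u| < 6. Then |-u^2 - 3u + 13| ≤ 6^2 + 3·6 + 13 = 67.
Hence |(-u^3 - 7u^2 + u - 1) + 53| ≤ 67|u + 4| < ε provided |u + 4| < ε/67.
Take δ = min(2, ε/67). Then 0 < |u + 4| < δ gives both |u + 4| < 2 and |u + 4| < ε/67, so |(-u^3 - 7u^2 + u - 1) + 53| < ε.

δ = min(2, ε/67)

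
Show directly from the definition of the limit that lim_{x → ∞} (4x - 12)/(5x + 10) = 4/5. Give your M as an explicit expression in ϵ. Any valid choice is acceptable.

M = 4/ϵ

Let ϵ > 0 be given. We seek M > 0 such that x > M implies |(4x - 12)/(5x + 10) − (4/5)| < ϵ.
(4x - 12)/(5x + 10) − (4/5) = (5(4x - 12) − 4(5x + 10)) / (5(5x + 10)) = -100/(5(5x + 10)).
For x > 0 we have 5x + 10 > 5x, so |(4x - 12)/(5x + 10) − (4/5)| = 100/(5(5x + 10)) < 100/(5·5x) = 4/x.
Thus |(4x - 12)/(5x + 10) − (4/5)| < ϵ whenever x > 4/ϵ.
Take M = 4/ϵ. If x > M then |(4x - 12)/(5x + 10) − (4/5)| < 4/x < ϵ.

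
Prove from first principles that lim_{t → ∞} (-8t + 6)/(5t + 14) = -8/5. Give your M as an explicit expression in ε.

Let ε > 0. We seek M > 0 such that t > M implies |(-8t + 6)/(5t + 14) + 8/5| < ε.
(-8t + 6)/(5t + 14) + 8/5 = (5(-8t + 6) − (-8)(5t + 14)) / (5(5t + 14)) = 142/(5(5t + 14)).
For t > 0 we have 5t + 14 > 5t, so |(-8t + 6)/(5t + 14) + 8/5| = 142/(5(5t + 14)) < 142/(5·5t) = (142/25)/t.
Thus |(-8t + 6)/(5t + 14) + 8/5| < ε whenever t > (142/25)/ε.
Take M = (142/25)/ε. If t > M then |(-8t + 6)/(5t + 14) + 8/5| < (142/25)/t < ε.

M = (142/25)/ε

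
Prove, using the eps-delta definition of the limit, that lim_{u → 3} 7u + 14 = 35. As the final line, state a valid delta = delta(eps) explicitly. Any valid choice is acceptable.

Fix eps > 0. We need delta > 0 so that 0 < |u − 3| < delta implies |(7u + 14) − 35| < eps.
|(7u + 14) − 35| = |7u - 21| = 7|u − 3|.
Thus it suffices that |u − 3| < eps/7.
Take delta = eps/7. If 0 < |u − 3| < delta then |(7u + 14) − 35| = 7|u − 3| < 7·(eps/7) = eps.

delta = eps/7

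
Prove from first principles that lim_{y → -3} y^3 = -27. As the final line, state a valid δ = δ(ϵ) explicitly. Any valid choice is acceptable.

δ = min(1, ϵ/37)

Fix ϵ > 0. We seek δ > 0 with 0 < |y + 3| < δ ⇒ |y^3 + 27| < ϵ.
Factor: y^3 + 27 = (y + 3)(y^2 - 3y + 9), so |y^3 + 27| = |y + 3|·|y^2 - 3y + 9|.
Restrict δ ≤ 1. Then |y + 3| < 1 gives |y| < 4, so by the triangle inequality |y^2 - 3y + 9| ≤ 4^2 + 3·4 + 9 = 37.
Hence |y^3 + 27| ≤ 37|y + 3|, which is < ϵ once |y + 3| < ϵ/37.
Take δ = min(1, ϵ/37). If 0 < |y + 3| < δ then both bounds hold and |y^3 + 27| ≤ 37|y + 3| < 37·(ϵ/37) = ϵ.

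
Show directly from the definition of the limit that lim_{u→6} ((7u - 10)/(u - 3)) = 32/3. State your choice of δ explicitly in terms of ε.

Let ε > 0 be given. We want δ > 0 with 0 < |u − 6| < δ ⇒ |(7u - 10)/(u - 3) − (32/3)| < ε.
Combining over a common denominator, (7u - 10)/(u - 3) − (32/3) = [(7u - 10)·3 − 32·(u - 3)] / [3·(u - 3)] = -11(u − 6) / (3(u - 3)).
So |(7u - 10)/(u - 3) − (32/3)| = 11|u − 6| / (3·|u − 3|).
Require δ ≤ 3/2, so |u − 3| ≥ |3| − |u − 6| > 3 − 3/2 = 3/2.
Hence |(7u - 10)/(u - 3) − (32/3)| < 11|u − 6|/(3·(3/2)) = (22/9)|u − 6|, which is < ε once |u − 6| < (9/22)ε.
Take δ = min(3/2, (9/22)ε). Then 0 < |u − 6| < δ forces both bounds, so |(7u - 10)/(u - 3) − (32/3)| < ε.

δ = min(3/2, (9/22)ε)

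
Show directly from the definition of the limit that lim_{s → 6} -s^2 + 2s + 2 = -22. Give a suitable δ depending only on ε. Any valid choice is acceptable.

δ = min(1, ε/11)

Let ε > 0 be given. We want δ > 0 such that 0 < |s − 6| < δ implies |(-s^2 + 2s + 2) + 22| < ε.
(-s^2 + 2s + 2) + 22 = -s^2 + 2s + 24 = (s − 6)(-s - 4).
So |(-s^2 + 2s + 2) + 22| = |s − 6|·|-s - 4|.
Require δ ≤ 1. Then |s − 6| < 1 gives |s| < 7, and by the triangle inequality |-s - 4| ≤ 7 + 4 = 11.
Hence |(-s^2 + 2s + 2) + 22| ≤ 11|s − 6| < ε provided |s − 6| < ε/11.
Take δ = min(1, ε/11). Then 0 < |s − 6| < δ gives both |s − 6| < 1 and |s − 6| < ε/11, so |(-s^2 + 2s + 2) + 22| < ε.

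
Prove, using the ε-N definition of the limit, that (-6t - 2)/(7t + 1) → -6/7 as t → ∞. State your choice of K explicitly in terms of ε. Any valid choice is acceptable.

Let ε > 0 be given. We seek K > 0 such that t > K implies |(-6t - 2)/(7t + 1) + 6/7| < ε.
(-6t - 2)/(7t + 1) + 6/7 = (7(-6t - 2) − (-6)(7t + 1)) / (7(7t + 1)) = -8/(7(7t + 1)).
For t > 0 we have 7t + 1 > 7t, so |(-6t - 2)/(7t + 1) + 6/7| = 8/(7(7t + 1)) < 8/(7·7t) = (8/49)/t.
Thus |(-6t - 2)/(7t + 1) + 6/7| < ε whenever t > (8/49)/ε.
Take K = (8/49)/ε. If t > K then |(-6t - 2)/(7t + 1) + 6/7| < (8/49)/t < ε.

K = (8/49)/ε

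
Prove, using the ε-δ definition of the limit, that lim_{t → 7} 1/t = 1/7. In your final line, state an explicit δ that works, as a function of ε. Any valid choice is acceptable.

δ = min(7/2, (49/2)ε)

Suppose ε > 0. We seek δ > 0 such that 0 < |t − 7| < δ implies |1/t − (1/7)| < ε.
|1/t − (1/7)| = |7 − t|/(7·|t|) = |t − 7|/(7|t|).
Restrict δ ≤ 7/2. Then |t − 7| < 7/2 gives |t| > 7/2, so 7|t| > 49/2.
Then |1/t − (1/7)| < |t − 7|/(49/2), which is < ε when |t − 7| < (49/2)ε.
Take δ = min(7/2, (49/2)ε). Then 0 < |t − 7| < δ gives both |t − 7| < 7/2 and |t − 7| < (49/2)ε, so |1/t − (1/7)| < ε.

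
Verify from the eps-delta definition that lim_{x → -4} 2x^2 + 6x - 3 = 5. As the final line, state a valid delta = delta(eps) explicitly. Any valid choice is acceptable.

delta = min(1, eps/12)

Suppose eps > 0. We want delta > 0 such that 0 < |x + 4| < delta implies |(2x^2 + 6x - 3) − 5| < eps.
(2x^2 + 6x - 3) − 5 = 2x^2 + 6x - 8 = (x + 4)(2x - 2).
So |(2x^2 + 6x - 3) − 5| = |x + 4|·|2x - 2|.
Require delta ≤ 1. Then |x + 4| < 1 gives |x| < 5, and by the triangle inequality |2x - 2| ≤ 2·5 + 2 = 12.
Hence |(2x^2 + 6x - 3) − 5| ≤ 12|x + 4| < eps provided |x + 4| < eps/12.
Choosing delta = min(1, eps/12) ensures both conditions, hence |(2x^2 + 6x - 3) − 5| < eps.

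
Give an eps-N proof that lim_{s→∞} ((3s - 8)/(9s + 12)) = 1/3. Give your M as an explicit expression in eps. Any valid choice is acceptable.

M = (4/3)/eps

Let eps > 0. We seek M > 0 such that s > M implies |(3s - 8)/(9s + 12) − (1/3)| < eps.
(3s - 8)/(9s + 12) − (1/3) = (9(3s - 8) − 3(9s + 12)) / (9(9s + 12)) = -108/(9(9s + 12)).
For s > 0 we have 9s + 12 > 9s, so |(3s - 8)/(9s + 12) − (1/3)| = 108/(9(9s + 12)) < 108/(9·9s) = (4/3)/s.
Thus |(3s - 8)/(9s + 12) − (1/3)| < eps whenever s > (4/3)/eps.
Take M = (4/3)/eps. If s > M then |(3s - 8)/(9s + 12) − (1/3)| < (4/3)/s < eps.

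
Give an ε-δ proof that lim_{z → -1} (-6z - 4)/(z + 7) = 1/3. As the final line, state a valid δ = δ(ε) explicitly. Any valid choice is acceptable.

δ = min(3, (9/19)ε)

Fix ε > 0. We want δ > 0 with 0 < |z + 1| < δ ⇒ |(-6z - 4)/(z + 7) − (1/3)| < ε.
Combining over a common denominator, (-6z - 4)/(z + 7) − (1/3) = [(-6z - 4)·6 − 2·(z + 7)] / [6·(z + 7)] = -38(z + 1) / (6(z + 7)).
So |(-6z - 4)/(z + 7) − (1/3)| = 38|z + 1| / (6·|z + 7|).
Require δ ≤ 3, so |z + 7| ≥ |6| − |z + 1| > 6 − 3 = 3.
Hence |(-6z - 4)/(z + 7) − (1/3)| < 38|z + 1|/(6·3) = (19/9)|z + 1|, which is < ε once |z + 1| < (9/19)ε.
Take δ = min(3, (9/19)ε). Then 0 < |z + 1| < δ forces both bounds, so |(-6z - 4)/(z + 7) − (1/3)| < ε.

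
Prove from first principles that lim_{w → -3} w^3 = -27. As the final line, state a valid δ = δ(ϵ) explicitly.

Fix ϵ > 0. We seek δ > 0 with 0 < |w + 3| < δ ⇒ |w^3 + 27| < ϵ.
Factor: w^3 + 27 = (w + 3)(w^2 - 3w + 9), so |w^3 + 27| = |w + 3|·|w^2 - 3w + 9|.
Restrict δ ≤ 2. Then |w + 3| < 2 gives |w| < 5, so by the triangle inequality |w^2 - 3w + 9| ≤ 5^2 + 3·5 + 9 = 49.
Hence |w^3 + 27| ≤ 49|w + 3|, which is < ϵ once |w + 3| < ϵ/49.
Take δ = min(2, ϵ/49). If 0 < |w + 3| < δ then both bounds hold and |w^3 + 27| ≤ 49|w + 3| < 49·(ϵ/49) = ϵ.

δ = min(2, ϵ/49)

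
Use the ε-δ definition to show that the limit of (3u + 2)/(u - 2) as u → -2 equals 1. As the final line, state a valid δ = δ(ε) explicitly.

δ = min(2, ε)

Fix ε > 0. We want δ > 0 with 0 < |u + 2| < δ ⇒ |(3u + 2)/(u - 2) − 1| < ε.
Combining over a common denominator, (3u + 2)/(u - 2) − 1 = [(3u + 2)·(-4) − (-4)·(u - 2)] / [(-4)·(u - 2)] = -8(u + 2) / ((-4)(u - 2)).
So |(3u + 2)/(u - 2) − 1| = 8|u + 2| / (4·|u − 2|).
Require δ ≤ 2, so |u − 2| ≥ |-4| − |u + 2| > 4 − 2 = 2.
Hence |(3u + 2)/(u - 2) − 1| < 8|u + 2|/(4·2) = |u + 2|, which is < ε once |u + 2| < ε.
Take δ = min(2, ε). Then 0 < |u + 2| < δ forces both bounds, so |(3u + 2)/(u - 2) − 1| < ε.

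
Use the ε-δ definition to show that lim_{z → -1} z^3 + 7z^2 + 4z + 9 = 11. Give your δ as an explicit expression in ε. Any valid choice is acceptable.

Let ε > 0. We want δ > 0 such that 0 < |z + 1| < δ implies |(z^3 + 7z^2 + 4z + 9) − 11| < ε.
(z^3 + 7z^2 + 4z + 9) − 11 = z^3 + 7z^2 + 4z - 2 = (z + 1)(z^2 + 6z - 2).
So |(z^3 + 7z^2 + 4z + 9) − 11| = |z + 1|·|z^2 + 6z - 2|.
Assume first that |z + 1| < 1, so |z| < 2. Then |z^2 + 6z - 2| ≤ 2^2 + 6·2 + 2 = 18.
Hence |(z^3 + 7z^2 + 4z + 9) − 11| ≤ 18|z + 1| < ε provided |z + 1| < ε/18.
Choosing δ = min(1, ε/18) ensures both conditions, hence |(z^3 + 7z^2 + 4z + 9) − 11| < ε.

δ = min(1, ε/18)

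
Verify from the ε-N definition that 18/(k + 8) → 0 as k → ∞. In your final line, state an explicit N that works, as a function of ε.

N = 18/ε

Fix ε > 0. For k ≥ 1, |18/(k + 8) − 0| = 18/(k + 8) ≤ 18/k.
We need 18/k < ε, i.e. k > 18/ε.
Take N = 18/ε. If k > N then |18/(k + 8)| ≤ 18/k < ε.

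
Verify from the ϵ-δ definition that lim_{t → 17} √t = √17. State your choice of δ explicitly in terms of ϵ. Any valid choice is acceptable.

δ = min(17, √17·ϵ)

Fix ϵ > 0. We want δ > 0 such that 0 < |t − 17| < δ implies |√t − √17| < ϵ.
Multiplying by the conjugate, |√t − √17| = |t − 17|/(√t + √17).
Restrict δ ≤ 17 so that |t − 17| < 17 forces t > 0, and then √t + √17 > √17.
Hence |√t − √17| < |t − 17|/√17, which is < ϵ once |t − 17| < √17·ϵ.
Take δ = min(17, √17·ϵ). If 0 < |t − 17| < δ then t > 0 and |√t − √17| < |t − 17|/√17 < ϵ.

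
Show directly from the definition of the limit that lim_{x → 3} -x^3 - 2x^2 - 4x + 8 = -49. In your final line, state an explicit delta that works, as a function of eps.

Suppose eps > 0. We want delta > 0 such that 0 < |x − 3| < delta implies |(-x^3 - 2x^2 - 4x + 8) + 49| < eps.
(-x^3 - 2x^2 - 4x + 8) + 49 = -x^3 - 2x^2 - 4x + 57 = (x − 3)(-x^2 - 5x - 19).
So |(-x^3 - 2x^2 - 4x + 8) + 49| = |x − 3|·|-x^2 - 5x - 19|.
Require delta ≤ 1. Then |x − 3| < 1 gives |x| < 4, and by the triangle inequality |-x^2 - 5x - 19| ≤ 4^2 + 5·4 + 19 = 55.
Hence |(-x^3 - 2x^2 - 4x + 8) + 49| ≤ 55|x − 3| < eps provided |x − 3| < eps/55.
Take delta = min(1, eps/55). Then 0 < |x − 3| < delta gives both |x − 3| < 1 and |x − 3| < eps/55, so |(-x^3 - 2x^2 - 4x + 8) + 49| < eps.

delta = min(1, eps/55)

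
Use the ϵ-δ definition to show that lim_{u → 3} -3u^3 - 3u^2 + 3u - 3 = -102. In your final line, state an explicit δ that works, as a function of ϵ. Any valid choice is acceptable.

Suppose ϵ > 0. We want δ > 0 such that 0 < |u − 3| < δ implies |(-3u^3 - 3u^2 + 3u - 3) + 102| < ϵ.
(-3u^3 - 3u^2 + 3u - 3) + 102 = -3u^3 - 3u^2 + 3u + 99 = (u − 3)(-3u^2 - 12u - 33).
So |(-3u^3 - 3u^2 + 3u - 3) + 102| = |u − 3|·|-3u^2 - 12u - 33|.
Require δ ≤ 1. Then |u − 3| < 1 gives |u| < 4, and by the triangle inequality |-3u^2 - 12u - 33| ≤ 3·4^2 + 12·4 + 33 = 129.
Hence |(-3u^3 - 3u^2 + 3u - 3) + 102| ≤ 129|u − 3| < ϵ provided |u − 3| < ϵ/129.
Choosing δ = min(1, ϵ/129) ensures both conditions, hence |(-3u^3 - 3u^2 + 3u - 3) + 102| < ϵ.

δ = min(1, ϵ/129)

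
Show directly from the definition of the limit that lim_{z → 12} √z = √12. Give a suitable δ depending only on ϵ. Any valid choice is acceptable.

δ = min(12, √12·ϵ)

Fix ϵ > 0. We want δ > 0 such that 0 < |z − 12| < δ implies |√z − √12| < ϵ.
Multiplying by the conjugate, |√z − √12| = |z − 12|/(√z + √12).
Restrict δ ≤ 12 so that |z − 12| < 12 forces z > 0, and then √z + √12 > √12.
Hence |√z − √12| < |z − 12|/√12, which is < ϵ once |z − 12| < √12·ϵ.
Take δ = min(12, √12·ϵ). If 0 < |z − 12| < δ then z > 0 and |√z − √12| < |z − 12|/√12 < ϵ.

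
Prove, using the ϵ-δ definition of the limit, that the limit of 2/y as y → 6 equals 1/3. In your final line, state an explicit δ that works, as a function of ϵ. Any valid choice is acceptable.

δ = min(3, 9ϵ)

Suppose ϵ > 0. We seek δ > 0 such that 0 < |y − 6| < δ implies |2/y − (1/3)| < ϵ.
|2/y − (1/3)| = 2·|6 − y|/(6·|y|) = 2|y − 6|/(6|y|).
Restrict δ ≤ 3. Then |y − 6| < 3 gives |y| > 3, so 6|y| > 18.
Then |2/y − (1/3)| < 2|y − 6|/18, which is < ϵ when |y − 6| < 9ϵ.
Take δ = min(3, 9ϵ). Then 0 < |y − 6| < δ gives both |y − 6| < 3 and |y − 6| < 9ϵ, so |2/y − (1/3)| < ϵ.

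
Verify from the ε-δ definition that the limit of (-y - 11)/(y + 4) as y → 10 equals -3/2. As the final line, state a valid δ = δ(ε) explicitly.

Let ε > 0. We want δ > 0 with 0 < |y − 10| < δ ⇒ |(-y - 11)/(y + 4) + 3/2| < ε.
Combining over a common denominator, (-y - 11)/(y + 4) + 3/2 = [(-y - 11)·14 − (-21)·(y + 4)] / [14·(y + 4)] = 7(y − 10) / (14(y + 4)).
So |(-y - 11)/(y + 4) + 3/2| = 7|y − 10| / (14·|y + 4|).
Require δ ≤ 7, so |y + 4| ≥ |14| − |y − 10| > 14 − 7 = 7.
Hence |(-y - 11)/(y + 4) + 3/2| < 7|y − 10|/(14·7) = (1/14)|y − 10|, which is < ε once |y − 10| < 14ε.
Take δ = min(7, 14ε). Then 0 < |y − 10| < δ forces both bounds, so |(-y - 11)/(y + 4) + 3/2| < ε.

δ = min(7, 14ε)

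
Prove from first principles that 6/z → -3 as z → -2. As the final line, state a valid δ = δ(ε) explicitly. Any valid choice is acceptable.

Fix ε > 0. We seek δ > 0 such that 0 < |z + 2| < δ implies |6/z + 3| < ε.
|6/z + 3| = 6·|-2 − z|/(2·|z|) = 6|z + 2|/(2|z|).
Restrict δ ≤ 1. Then |z + 2| < 1 gives |z| > 1, so 2|z| > 2.
Then |6/z + 3| < 6|z + 2|/2, which is < ε when |z + 2| < (1/3)ε.
Take δ = min(1, (1/3)ε). Then 0 < |z + 2| < δ gives both |z + 2| < 1 and |z + 2| < (1/3)ε, so |6/z + 3| < ε.

δ = min(1, (1/3)ε)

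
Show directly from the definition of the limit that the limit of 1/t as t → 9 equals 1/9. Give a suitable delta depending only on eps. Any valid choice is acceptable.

Suppose eps > 0. We seek delta > 0 such that 0 < |t − 9| < delta implies |1/t − (1/9)| < eps.
|1/t − (1/9)| = |9 − t|/(9·|t|) = |t − 9|/(9|t|).
Restrict delta ≤ 9/2. Then |t − 9| < 9/2 gives |t| > 9/2, so 9|t| > 81/2.
Then |1/t − (1/9)| < |t − 9|/(81/2), which is < eps when |t − 9| < (81/2)eps.
Take delta = min(9/2, (81/2)eps). Then 0 < |t − 9| < delta gives both |t − 9| < 9/2 and |t − 9| < (81/2)eps, so |1/t − (1/9)| < eps.

delta = min(9/2, (81/2)eps)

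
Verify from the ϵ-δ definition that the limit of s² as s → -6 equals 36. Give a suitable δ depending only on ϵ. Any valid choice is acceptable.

δ = min(1, ϵ/13)

Let ϵ > 0. We seek δ > 0 with 0 < |s + 6| < δ ⇒ |s² − 36| < ϵ.
Factor: s² − 36 = (s + 6)(s - 6), so |s² − 36| = |s + 6|·|s - 6|.
Impose δ ≤ 1 so that |s| < 7; then |s - 6| ≤ 13.
Hence |s² − 36| ≤ 13|s + 6|, which is < ϵ once |s + 6| < ϵ/13.
Take δ = min(1, ϵ/13). If 0 < |s + 6| < δ then both bounds hold and |s² − 36| ≤ 13|s + 6| < 13·(ϵ/13) = ϵ.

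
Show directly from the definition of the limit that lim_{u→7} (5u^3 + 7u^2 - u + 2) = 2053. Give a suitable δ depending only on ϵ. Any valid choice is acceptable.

Let ϵ > 0 be given. We want δ > 0 such that 0 < |u − 7| < δ implies |(5u^3 + 7u^2 - u + 2) − 2053| < ϵ.
(5u^3 + 7u^2 - u + 2) − 2053 = 5u^3 + 7u^2 - u - 2051 = (u − 7)(5u^2 + 42u + 293).
So |(5u^3 + 7u^2 - u + 2) − 2053| = |u − 7|·|5u^2 + 42u + 293|.
Require δ ≤ 2. Then |u − 7| < 2 gives |u| < 9, and by the triangle inequality |5u^2 + 42u + 293| ≤ 5·9^2 + 42·9 + 293 = 1076.
Hence |(5u^3 + 7u^2 - u + 2) − 2053| ≤ 1076|u − 7| < ϵ provided |u − 7| < ϵ/1076.
Choosing δ = min(2, ϵ/1076) ensures both conditions, hence |(5u^3 + 7u^2 - u + 2) − 2053| < ϵ.

δ = min(2, ϵ/1076)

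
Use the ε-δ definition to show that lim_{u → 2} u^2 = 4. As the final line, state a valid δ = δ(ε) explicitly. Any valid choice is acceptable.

Let ε > 0. We seek δ > 0 with 0 < |u − 2| < δ ⇒ |u^2 − 4| < ε.
Factor: u^2 − 4 = (u − 2)(u + 2), so |u^2 − 4| = |u − 2|·|u + 2|.
Restrict δ ≤ 2. Then |u − 2| < 2 gives |u| < 4, so by the triangle inequality |u + 2| ≤ 4 + 2 = 6.
Hence |u^2 − 4| ≤ 6|u − 2|, which is < ε once |u − 2| < ε/6.
Take δ = min(2, ε/6). If 0 < |u − 2| < δ then both bounds hold and |u^2 − 4| ≤ 6|u − 2| < 6·(ε/6) = ε.

δ = min(2, ε/6)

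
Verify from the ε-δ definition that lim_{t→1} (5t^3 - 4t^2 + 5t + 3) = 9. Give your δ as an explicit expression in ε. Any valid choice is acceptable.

Fix ε > 0. We want δ > 0 such that 0 < |t − 1| < δ implies |(5t^3 - 4t^2 + 5t + 3) − 9| < ε.
(5t^3 - 4t^2 + 5t + 3) − 9 = 5t^3 - 4t^2 + 5t - 6 = (t − 1)(5t^2 + t + 6).
So |(5t^3 - 4t^2 + 5t + 3) − 9| = |t − 1|·|5t^2 + t + 6|.
Require δ ≤ 1. Then |t − 1| < 1 gives |t| < 2, and by the triangle inequality |5t^2 + t + 6| ≤ 5·2^2 + 2 + 6 = 28.
Hence |(5t^3 - 4t^2 + 5t + 3) − 9| ≤ 28|t − 1| < ε provided |t − 1| < ε/28.
Choosing δ = min(1, ε/28) ensures both conditions, hence |(5t^3 - 4t^2 + 5t + 3) − 9| < ε.

δ = min(1, ε/28)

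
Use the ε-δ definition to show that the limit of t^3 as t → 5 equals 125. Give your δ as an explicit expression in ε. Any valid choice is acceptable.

Fix ε > 0. We seek δ > 0 with 0 < |t − 5| < δ ⇒ |t^3 − 125| < ε.
Factor: t^3 − 125 = (t − 5)(t^2 + 5t + 25), so |t^3 − 125| = |t − 5|·|t^2 + 5t + 25|.
Impose δ ≤ 1 so that |t| < 6; then |t^2 + 5t + 25| ≤ 91.
Hence |t^3 − 125| ≤ 91|t − 5|, which is < ε once |t − 5| < ε/91.
Take δ = min(1, ε/91). If 0 < |t − 5| < δ then both bounds hold and |t^3 − 125| ≤ 91|t − 5| < 91·(ε/91) = ε.

δ = min(1, ε/91)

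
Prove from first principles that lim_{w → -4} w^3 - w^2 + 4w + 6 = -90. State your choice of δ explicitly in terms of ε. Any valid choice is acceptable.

Let ε > 0. We want δ > 0 such that 0 < |w + 4| < δ implies |(w^3 - w^2 + 4w + 6) + 90| < ε.
(w^3 - w^2 + 4w + 6) + 90 = w^3 - w^2 + 4w + 96 = (w + 4)(w^2 - 5w + 24).
So |(w^3 - w^2 + 4w + 6) + 90| = |w + 4|·|w^2 - 5w + 24|.
Assume first that |w + 4| < 1, so |w| < 5. Then |w^2 - 5w + 24| ≤ 5^2 + 5·5 + 24 = 74.
Hence |(w^3 - w^2 + 4w + 6) + 90| ≤ 74|w + 4| < ε provided |w + 4| < ε/74.
Choosing δ = min(1, ε/74) ensures both conditions, hence |(w^3 - w^2 + 4w + 6) + 90| < ε.

δ = min(1, ε/74)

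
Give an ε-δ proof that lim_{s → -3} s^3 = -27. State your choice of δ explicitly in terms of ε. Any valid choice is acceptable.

δ = min(2, ε/49)

Let ε > 0 be given. We seek δ > 0 with 0 < |s + 3| < δ ⇒ |s^3 + 27| < ε.
Factor: s^3 + 27 = (s + 3)(s^2 - 3s + 9), so |s^3 + 27| = |s + 3|·|s^2 - 3s + 9|.
Restrict δ ≤ 2. Then |s + 3| < 2 gives |s| < 5, so by the triangle inequality |s^2 - 3s + 9| ≤ 5^2 + 3·5 + 9 = 49.
Hence |s^3 + 27| ≤ 49|s + 3|, which is < ε once |s + 3| < ε/49.
Take δ = min(2, ε/49). If 0 < |s + 3| < δ then both bounds hold and |s^3 + 27| ≤ 49|s + 3| < 49·(ε/49) = ε.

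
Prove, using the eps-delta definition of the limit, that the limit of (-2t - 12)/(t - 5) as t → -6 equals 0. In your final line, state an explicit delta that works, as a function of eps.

delta = min(11/2, (11/4)eps)

Suppose eps > 0. We want delta > 0 with 0 < |t + 6| < delta ⇒ |(-2t - 12)/(t - 5) − 0| < eps.
Combining over a common denominator, (-2t - 12)/(t - 5) − 0 = [(-2t - 12)·(-11) − 0·(t - 5)] / [(-11)·(t - 5)] = 22(t + 6) / ((-11)(t - 5)).
So |(-2t - 12)/(t - 5) − 0| = 22|t + 6| / (11·|t − 5|).
Restrict delta ≤ 11/2. Then |t + 6| < 11/2 gives |t − 5| = |(t + 6) + (-11)| ≥ 11 − 11/2 = 11/2.
Hence |(-2t - 12)/(t - 5) − 0| < 22|t + 6|/(11·(11/2)) = (4/11)|t + 6|, which is < eps once |t + 6| < (11/4)eps.
Take delta = min(11/2, (11/4)eps). Then 0 < |t + 6| < delta forces both bounds, so |(-2t - 12)/(t - 5) − 0| < eps.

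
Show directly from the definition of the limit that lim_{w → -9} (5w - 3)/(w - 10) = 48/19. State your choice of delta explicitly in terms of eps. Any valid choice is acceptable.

Let eps > 0 be given. We want delta > 0 with 0 < |w + 9| < delta ⇒ |(5w - 3)/(w - 10) − (48/19)| < eps.
Combining over a common denominator, (5w - 3)/(w - 10) − (48/19) = [(5w - 3)·(-19) − (-48)·(w - 10)] / [(-19)·(w - 10)] = -47(w + 9) / ((-19)(w - 10)).
So |(5w - 3)/(w - 10) − (48/19)| = 47|w + 9| / (19·|w − 10|).
Restrict delta ≤ 19/2. Then |w + 9| < 19/2 gives |w − 10| = |(w + 9) + (-19)| ≥ 19 − 19/2 = 19/2.
Hence |(5w - 3)/(w - 10) − (48/19)| < 47|w + 9|/(19·(19/2)) = (94/361)|w + 9|, which is < eps once |w + 9| < (361/94)eps.
Take delta = min(19/2, (361/94)eps). Then 0 < |w + 9| < delta forces both bounds, so |(5w - 3)/(w - 10) − (48/19)| < eps.

delta = min(19/2, (361/94)eps)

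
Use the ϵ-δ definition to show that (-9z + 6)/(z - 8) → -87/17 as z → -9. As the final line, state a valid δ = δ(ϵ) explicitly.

δ = min(17/2, (289/132)ϵ)

Fix ϵ > 0. We want δ > 0 with 0 < |z + 9| < δ ⇒ |(-9z + 6)/(z - 8) + 87/17| < ϵ.
Combining over a common denominator, (-9z + 6)/(z - 8) + 87/17 = [(-9z + 6)·(-17) − 87·(z - 8)] / [(-17)·(z - 8)] = 66(z + 9) / ((-17)(z - 8)).
So |(-9z + 6)/(z - 8) + 87/17| = 66|z + 9| / (17·|z − 8|).
Restrict δ ≤ 17/2. Then |z + 9| < 17/2 gives |z − 8| = |(z + 9) + (-17)| ≥ 17 − 17/2 = 17/2.
Hence |(-9z + 6)/(z - 8) + 87/17| < 66|z + 9|/(17·(17/2)) = (132/289)|z + 9|, which is < ϵ once |z + 9| < (289/132)ϵ.
Take δ = min(17/2, (289/132)ϵ). Then 0 < |z + 9| < δ forces both bounds, so |(-9z + 6)/(z - 8) + 87/17| < ϵ.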